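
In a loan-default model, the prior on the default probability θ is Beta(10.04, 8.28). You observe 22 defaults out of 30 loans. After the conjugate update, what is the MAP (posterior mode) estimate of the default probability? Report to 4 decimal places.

0.6701

The Beta prior is conjugate to a Binomial/Bernoulli likelihood; the update adds successes to α and failures to β.
Posterior: Beta(α+k, β+n−k) = Beta(10.04+22, 8.28+8) = Beta(32.04, 16.28).
Mode of Beta(a,b) for a,b>1 is (a−1)/(a+b−2) = 31.04/46.32 = 0.6701.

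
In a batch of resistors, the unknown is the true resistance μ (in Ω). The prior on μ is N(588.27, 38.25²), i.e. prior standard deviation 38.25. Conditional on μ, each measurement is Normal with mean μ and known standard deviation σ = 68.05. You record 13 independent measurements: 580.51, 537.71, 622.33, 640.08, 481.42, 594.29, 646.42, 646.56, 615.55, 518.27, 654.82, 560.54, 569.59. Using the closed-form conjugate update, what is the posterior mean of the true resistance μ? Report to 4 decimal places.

For Normal data with known variance σ², a Normal(μ₀, σ₀²) prior on μ is conjugate. Posterior precision = 1/σ₀² + n/σ²; posterior mean is the precision-weighted average of μ₀ and x̄.
Σxᵢ = 580.51 + 537.71 + 622.33 + 640.08 + 481.42 + 594.29 + 646.42 + 646.56 + 615.55 + 518.27 + 654.82 + 560.54 + 569.59 = 7668.09, so n·x̄ = 7668.09.
σ₀² = 38.25² = 1463.0625, σ² = 68.05² = 4630.8025; σ² + n·σ₀² = 4630.8025 + 13·1463.0625 = 23650.615.
Posterior mean = (μ₀/σ₀² + n·x̄/σ²)/(1/σ₀² + n/σ²) = (σ²·μ₀ + σ₀²·n·x̄)/(σ² + n·σ₀²) = (4630.8025·588.27 + 1463.0625·7668.09)/23650.615 = 13943057.1123/23650.615 = 589.5431.

589.5431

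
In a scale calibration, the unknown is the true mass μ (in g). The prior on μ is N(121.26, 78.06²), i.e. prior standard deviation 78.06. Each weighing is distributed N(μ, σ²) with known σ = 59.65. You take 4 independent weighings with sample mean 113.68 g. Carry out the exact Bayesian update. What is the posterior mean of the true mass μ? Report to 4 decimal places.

114.6456

For Normal data with known variance σ², a Normal(μ₀, σ₀²) prior on μ is conjugate. Posterior precision = 1/σ₀² + n/σ²; posterior mean is the precision-weighted average of μ₀ and x̄.
n·x̄ = 4·113.68 = 454.72.
σ₀² = 78.06² = 6093.3636, σ² = 59.65² = 3558.1225; σ² + n·σ₀² = 3558.1225 + 4·6093.3636 = 27931.5769.
Posterior mean = (μ₀/σ₀² + n·x̄/σ²)/(1/σ₀² + n/σ²) = (σ²·μ₀ + σ₀²·n·x̄)/(σ² + n·σ₀²) = (3558.1225·121.26 + 6093.3636·454.72)/27931.5769 = 3202232.230542/27931.5769 = 114.6456.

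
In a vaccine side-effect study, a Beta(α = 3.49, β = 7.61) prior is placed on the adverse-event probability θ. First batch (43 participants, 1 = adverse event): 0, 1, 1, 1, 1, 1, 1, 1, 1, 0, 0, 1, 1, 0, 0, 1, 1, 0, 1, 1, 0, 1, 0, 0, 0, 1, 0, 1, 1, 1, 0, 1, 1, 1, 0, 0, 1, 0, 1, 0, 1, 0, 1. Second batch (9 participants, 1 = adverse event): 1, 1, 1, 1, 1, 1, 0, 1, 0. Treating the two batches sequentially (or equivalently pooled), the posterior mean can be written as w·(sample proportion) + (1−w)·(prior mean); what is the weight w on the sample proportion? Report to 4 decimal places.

0.8241

The Beta prior is conjugate to a Binomial/Bernoulli likelihood; the update adds successes to α and failures to β.
Total number of participants: n = 43 + 9 = 52.
Posterior mean = (α₀+k)/(α₀+β₀+n) = [n/(α₀+β₀+n)]·(k/n) + [(α₀+β₀)/(α₀+β₀+n)]·α₀/(α₀+β₀), so only n and the prior enter the weight.
The weight on the data is w = n/(α₀+β₀+n) = 52/(3.49+7.61+52) = 52/63.10 = 0.8241.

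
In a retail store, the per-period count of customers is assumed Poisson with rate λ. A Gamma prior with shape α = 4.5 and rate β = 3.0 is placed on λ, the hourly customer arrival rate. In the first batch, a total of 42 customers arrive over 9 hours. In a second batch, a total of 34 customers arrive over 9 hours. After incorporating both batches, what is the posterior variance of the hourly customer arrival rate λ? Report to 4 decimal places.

With a Gamma(shape α, rate β) prior, the Poisson likelihood is conjugate: the posterior is Gamma(α + ΣXᵢ, β + n).
After batch 1: Gamma(α+S, β+n) = Gamma(4.5+42, 3.0+9) = Gamma(46.5, 12.0).
After batch 2: Gamma(α+S, β+n) = Gamma(46.5+34, 12.0+9) = Gamma(80.5, 21.0).
Var = α/β² = 80.5/21.0² = 0.1825.

0.1825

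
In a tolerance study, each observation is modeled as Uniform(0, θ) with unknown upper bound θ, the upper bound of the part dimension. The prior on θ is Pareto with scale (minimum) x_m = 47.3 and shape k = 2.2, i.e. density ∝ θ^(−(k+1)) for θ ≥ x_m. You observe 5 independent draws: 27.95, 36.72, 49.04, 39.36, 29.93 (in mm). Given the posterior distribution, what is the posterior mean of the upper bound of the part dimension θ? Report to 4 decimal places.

A Pareto(scale x_m, shape k) prior on the upper bound θ of Uniform(0, θ) is conjugate: posterior is Pareto(max(x_m, max xᵢ), k + n).
Sample maximum = 49.04; prior scale x_m = 47.3 → posterior scale = max = 49.04.
Posterior shape = 2.2 + 5 = 7.2.
E[θ|data] = k·x_m/(k−1) = 7.2·49.04/6.2 = 56.9497.

56.9497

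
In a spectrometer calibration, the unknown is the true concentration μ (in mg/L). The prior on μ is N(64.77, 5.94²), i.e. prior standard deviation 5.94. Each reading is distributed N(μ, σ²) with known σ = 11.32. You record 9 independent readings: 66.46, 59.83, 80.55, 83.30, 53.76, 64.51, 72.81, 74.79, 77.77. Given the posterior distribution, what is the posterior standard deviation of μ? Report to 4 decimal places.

3.1850

For Normal data with known variance σ², a Normal(μ₀, σ₀²) prior on μ is conjugate. Posterior precision = 1/σ₀² + n/σ²; posterior mean is the precision-weighted average of μ₀ and x̄.
σ₀² = 5.94² = 35.2836, σ² = 11.32² = 128.1424; σ² + n·σ₀² = 128.1424 + 9·35.2836 = 445.6948.
Posterior precision = 1/σ₀² + n/σ² = 1/35.2836 + 9/128.1424 = (σ² + n·σ₀²)/(σ₀²σ²) = 445.6948/(35.2836·128.1424); posterior variance σₙ² = σ₀²σ²/(σ² + n·σ₀²) = 35.2836·128.1424/445.6948 = 10.144442.
Posterior SD = √σₙ² = √(35.2836·128.1424/445.6948) = 3.1850.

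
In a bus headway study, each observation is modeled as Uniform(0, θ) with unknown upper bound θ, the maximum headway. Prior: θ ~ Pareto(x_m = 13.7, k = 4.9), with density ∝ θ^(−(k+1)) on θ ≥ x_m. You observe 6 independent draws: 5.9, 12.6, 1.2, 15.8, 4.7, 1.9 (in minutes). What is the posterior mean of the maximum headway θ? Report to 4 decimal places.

17.3960

A Pareto(scale x_m, shape k) prior on the upper bound θ of Uniform(0, θ) is conjugate: posterior is Pareto(max(x_m, max xᵢ), k + n).
Sample maximum = 15.8; prior scale x_m = 13.7 → posterior scale = max = 15.8.
Posterior shape = 4.9 + 6 = 10.9.
E[θ|data] = k·x_m/(k−1) = 10.9·15.8/9.9 = 17.3960.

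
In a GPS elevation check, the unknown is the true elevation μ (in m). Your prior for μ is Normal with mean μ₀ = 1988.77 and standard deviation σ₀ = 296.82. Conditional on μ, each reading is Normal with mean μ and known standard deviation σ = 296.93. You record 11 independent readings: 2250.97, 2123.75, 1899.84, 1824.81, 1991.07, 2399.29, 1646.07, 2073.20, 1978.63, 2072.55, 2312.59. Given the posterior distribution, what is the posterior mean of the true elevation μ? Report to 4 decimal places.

For Normal data with known variance σ², a Normal(μ₀, σ₀²) prior on μ is conjugate. Posterior precision = 1/σ₀² + n/σ²; posterior mean is the precision-weighted average of μ₀ and x̄.
Σxᵢ = 2250.97 + 2123.75 + 1899.84 + 1824.81 + 1991.07 + 2399.29 + 1646.07 + 2073.20 + 1978.63 + 2072.55 + 2312.59 = 22572.77, so n·x̄ = 22572.77.
σ₀² = 296.82² = 88102.1124, σ² = 296.93² = 88167.4249; σ² + n·σ₀² = 88167.4249 + 11·88102.1124 = 1057290.6613.
Posterior mean = (μ₀/σ₀² + n·x̄/σ²)/(1/σ₀² + n/σ²) = (σ²·μ₀ + σ₀²·n·x̄)/(σ² + n·σ₀²) = (88167.4249·1988.77 + 88102.1124·22572.77)/1057290.6613 = 2164053449.337721/1057290.6613 = 2046.7914.

2046.7914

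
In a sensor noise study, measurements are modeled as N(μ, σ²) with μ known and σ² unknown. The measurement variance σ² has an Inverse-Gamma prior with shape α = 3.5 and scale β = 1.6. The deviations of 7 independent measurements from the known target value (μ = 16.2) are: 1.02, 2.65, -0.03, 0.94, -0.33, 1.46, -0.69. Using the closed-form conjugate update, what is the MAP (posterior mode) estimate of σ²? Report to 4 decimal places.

0.9290

With known mean μ and an Inverse-Gamma(α, β) prior on σ², the Normal likelihood is conjugate: posterior is Inv-Gamma(α + n/2, β + Σ(xᵢ−μ)²/2).
Σ(xᵢ−μ)² = (1.02)² + (2.65)² + (-0.03)² + (0.94)² + (-0.33)² + (1.46)² + (-0.69)² = 11.6640.
Posterior: Inv-Gamma(3.5 + 7/2, 1.6 + 11.6640/2) = Inv-Gamma(7.00, 7.43200).
Mode = β/(α+1) = 7.43200/8.00 = 0.9290.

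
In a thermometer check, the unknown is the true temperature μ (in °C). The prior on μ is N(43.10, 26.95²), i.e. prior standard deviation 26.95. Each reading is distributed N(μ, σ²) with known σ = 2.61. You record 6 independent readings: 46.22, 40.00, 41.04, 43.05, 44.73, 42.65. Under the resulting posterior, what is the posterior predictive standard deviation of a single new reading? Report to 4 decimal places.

For Normal data with known variance σ², a Normal(μ₀, σ₀²) prior on μ is conjugate. Posterior precision = 1/σ₀² + n/σ²; posterior mean is the precision-weighted average of μ₀ and x̄.
σ₀² = 26.95² = 726.3025, σ² = 2.61² = 6.8121; σ² + n·σ₀² = 6.8121 + 6·726.3025 = 4364.6271.
Posterior precision = 1/σ₀² + n/σ² = 1/726.3025 + 6/6.8121 = (σ² + n·σ₀²)/(σ₀²σ²) = 4364.6271/(726.3025·6.8121); posterior variance σₙ² = σ₀²σ²/(σ² + n·σ₀²) = 726.3025·6.8121/4364.6271 = 1.133578.
Predictive variance for one new observation = σₙ² + σ² = 726.3025·6.8121/4364.6271 + 6.8121 = σ²·(σ₀² + 4364.6271)/4364.6271 = 6.8121·5090.9296/4364.6271 = 7.945678; SD = √(6.8121·5090.9296/4364.6271) = 2.8188.

2.8188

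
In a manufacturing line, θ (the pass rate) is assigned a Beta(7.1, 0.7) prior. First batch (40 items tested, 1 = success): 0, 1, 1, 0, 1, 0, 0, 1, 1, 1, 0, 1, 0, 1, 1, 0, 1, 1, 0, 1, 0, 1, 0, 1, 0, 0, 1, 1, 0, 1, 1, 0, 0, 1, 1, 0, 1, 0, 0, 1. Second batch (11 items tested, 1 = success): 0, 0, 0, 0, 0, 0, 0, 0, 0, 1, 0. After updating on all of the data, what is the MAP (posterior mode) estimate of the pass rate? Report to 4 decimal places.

The Beta prior is conjugate to a Binomial/Bernoulli likelihood; the update adds successes to α and failures to β.
After batch 1: Beta(7.1+22, 0.7+18) = Beta(29.1, 18.7).
After batch 2: Beta(29.1+1, 18.7+10) = Beta(30.1, 28.7).
Mode of Beta(a,b) for a,b>1 is (a−1)/(a+b−2) = 29.1/56.8 = 0.5123.

0.5123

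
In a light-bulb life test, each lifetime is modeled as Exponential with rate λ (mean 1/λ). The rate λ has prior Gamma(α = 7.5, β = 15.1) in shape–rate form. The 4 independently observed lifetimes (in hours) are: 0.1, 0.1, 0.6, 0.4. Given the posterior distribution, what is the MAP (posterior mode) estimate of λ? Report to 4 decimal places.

0.6442

With a Gamma(shape α, rate β) prior on the exponential rate λ, the posterior after n observations with total T = Σxᵢ is Gamma(α+n, β+T).
Sum of observations T = 1.2 hours; n = 4.
Posterior: Gamma(7.5+4, 15.1+1.2) = Gamma(11.5, 16.3).
Mode = (α−1)/β = 0.6442.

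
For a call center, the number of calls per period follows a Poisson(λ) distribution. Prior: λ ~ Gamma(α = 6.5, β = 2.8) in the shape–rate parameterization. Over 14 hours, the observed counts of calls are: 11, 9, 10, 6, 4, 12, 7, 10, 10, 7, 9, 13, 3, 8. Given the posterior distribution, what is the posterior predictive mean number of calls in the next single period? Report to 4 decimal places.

7.4702

With a Gamma(shape α, rate β) prior, the Poisson likelihood is conjugate: the posterior is Gamma(α + ΣXᵢ, β + n).
Sum of counts S = 119 over n = 14 hours.
Posterior: Gamma(α+S, β+n) = Gamma(6.5+119, 2.8+14) = Gamma(125.5, 16.8).
The predictive distribution for one future period is NegBinom with mean α/β = 7.4702.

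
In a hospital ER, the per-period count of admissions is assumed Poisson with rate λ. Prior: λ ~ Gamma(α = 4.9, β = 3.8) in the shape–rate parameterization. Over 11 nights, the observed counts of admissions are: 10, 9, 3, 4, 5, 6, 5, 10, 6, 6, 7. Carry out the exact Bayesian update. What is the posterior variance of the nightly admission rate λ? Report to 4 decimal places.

0.3465

With a Gamma(shape α, rate β) prior, the Poisson likelihood is conjugate: the posterior is Gamma(α + ΣXᵢ, β + n).
Sum of counts S = 71 over n = 11 nights.
Posterior: Gamma(α+S, β+n) = Gamma(4.9+71, 3.8+11) = Gamma(75.9, 14.8).
Var = α/β² = 75.9/14.8² = 0.3465.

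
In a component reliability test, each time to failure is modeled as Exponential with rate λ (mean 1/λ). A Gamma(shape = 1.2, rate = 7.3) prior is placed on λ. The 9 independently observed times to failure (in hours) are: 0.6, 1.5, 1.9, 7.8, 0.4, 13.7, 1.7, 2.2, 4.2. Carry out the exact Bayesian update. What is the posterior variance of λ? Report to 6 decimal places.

With a Gamma(shape α, rate β) prior on the exponential rate λ, the posterior after n observations with total T = Σxᵢ is Gamma(α+n, β+T).
Sum of observations T = 34.0 hours; n = 9.
Posterior: Gamma(1.2+9, 7.3+34.0) = Gamma(10.2, 41.3).
Var = α/β² = 0.005980.

0.005980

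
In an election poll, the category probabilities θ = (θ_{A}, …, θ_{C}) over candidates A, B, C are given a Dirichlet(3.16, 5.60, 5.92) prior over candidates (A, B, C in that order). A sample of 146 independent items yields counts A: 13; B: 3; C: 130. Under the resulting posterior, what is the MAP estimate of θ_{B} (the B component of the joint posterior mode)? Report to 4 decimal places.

0.0482

The Dirichlet prior is conjugate to the Multinomial likelihood: each posterior αⱼ = prior αⱼ + observed count nⱼ.
Posterior concentration: (16.16, 8.60, 135.92), total = 160.68.
Joint mode component: (α_{B}−1)/(Σα−K) = 7.60/157.68 = 0.0482.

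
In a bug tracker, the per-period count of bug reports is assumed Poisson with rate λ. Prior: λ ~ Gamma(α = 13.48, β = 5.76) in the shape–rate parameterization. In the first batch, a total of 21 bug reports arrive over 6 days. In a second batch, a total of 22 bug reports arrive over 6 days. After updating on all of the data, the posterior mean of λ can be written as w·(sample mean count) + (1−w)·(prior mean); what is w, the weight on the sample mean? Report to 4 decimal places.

0.6757

With a Gamma(shape α, rate β) prior, the Poisson likelihood is conjugate: the posterior is Gamma(α + ΣXᵢ, β + n).
Total number of days: n = 6 + 6 = 12.
Posterior mean = (α₀+S)/(β₀+n) = [n/(β₀+n)]·(S/n) + [β₀/(β₀+n)]·(α₀/β₀), so only n and β₀ enter the weight.
Weight on data w = n/(β₀+n) = 12/(5.76+12) = 12/17.76 = 0.6757.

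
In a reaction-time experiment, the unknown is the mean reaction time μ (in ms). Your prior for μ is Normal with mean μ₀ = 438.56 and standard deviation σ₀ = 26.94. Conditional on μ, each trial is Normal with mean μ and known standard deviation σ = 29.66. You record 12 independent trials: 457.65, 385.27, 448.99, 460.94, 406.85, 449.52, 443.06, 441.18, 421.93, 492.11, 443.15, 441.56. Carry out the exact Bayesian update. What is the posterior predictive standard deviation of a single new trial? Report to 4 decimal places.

30.7620

For Normal data with known variance σ², a Normal(μ₀, σ₀²) prior on μ is conjugate. Posterior precision = 1/σ₀² + n/σ²; posterior mean is the precision-weighted average of μ₀ and x̄.
σ₀² = 26.94² = 725.7636, σ² = 29.66² = 879.7156; σ² + n·σ₀² = 879.7156 + 12·725.7636 = 9588.8788.
Posterior precision = 1/σ₀² + n/σ² = 1/725.7636 + 12/879.7156 = (σ² + n·σ₀²)/(σ₀²σ²) = 9588.8788/(725.7636·879.7156); posterior variance σₙ² = σ₀²σ²/(σ² + n·σ₀²) = 725.7636·879.7156/9588.8788 = 66.583964.
Predictive variance for one new observation = σₙ² + σ² = 725.7636·879.7156/9588.8788 + 879.7156 = σ²·(σ₀² + 9588.8788)/9588.8788 = 879.7156·10314.6424/9588.8788 = 946.299564; SD = √(879.7156·10314.6424/9588.8788) = 30.7620.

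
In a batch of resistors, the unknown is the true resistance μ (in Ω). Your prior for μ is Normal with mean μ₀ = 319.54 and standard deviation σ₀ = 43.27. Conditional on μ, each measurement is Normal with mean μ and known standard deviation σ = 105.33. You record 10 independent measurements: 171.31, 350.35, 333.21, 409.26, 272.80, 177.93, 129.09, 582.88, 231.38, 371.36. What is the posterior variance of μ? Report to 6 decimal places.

696.641098

For Normal data with known variance σ², a Normal(μ₀, σ₀²) prior on μ is conjugate. Posterior precision = 1/σ₀² + n/σ²; posterior mean is the precision-weighted average of μ₀ and x̄.
σ₀² = 43.27² = 1872.2929, σ² = 105.33² = 11094.4089; σ² + n·σ₀² = 11094.4089 + 10·1872.2929 = 29817.3379.
Posterior precision = 1/σ₀² + n/σ² = 1/1872.2929 + 10/11094.4089 = (σ² + n·σ₀²)/(σ₀²σ²) = 29817.3379/(1872.2929·11094.4089); posterior variance σₙ² = σ₀²σ²/(σ² + n·σ₀²) = 1872.2929·11094.4089/29817.3379 = 696.641098.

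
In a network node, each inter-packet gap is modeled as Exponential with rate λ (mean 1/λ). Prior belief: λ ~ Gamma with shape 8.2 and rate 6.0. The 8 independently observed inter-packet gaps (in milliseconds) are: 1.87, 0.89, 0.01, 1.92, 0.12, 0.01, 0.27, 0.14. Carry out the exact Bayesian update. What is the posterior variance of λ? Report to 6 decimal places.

With a Gamma(shape α, rate β) prior on the exponential rate λ, the posterior after n observations with total T = Σxᵢ is Gamma(α+n, β+T).
Sum of observations T = 5.23 milliseconds; n = 8.
Posterior: Gamma(8.2+8, 6.0+5.23) = Gamma(16.2, 11.23).
Var = α/β² = 0.128456.

0.128456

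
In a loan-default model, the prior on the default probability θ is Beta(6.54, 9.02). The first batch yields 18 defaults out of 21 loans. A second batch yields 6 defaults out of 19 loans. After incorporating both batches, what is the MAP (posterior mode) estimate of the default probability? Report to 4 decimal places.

0.5515

The Beta prior is conjugate to a Binomial/Bernoulli likelihood; the update adds successes to α and failures to β.
After batch 1: Beta(6.54+18, 9.02+3) = Beta(24.54, 12.02).
After batch 2: Beta(24.54+6, 12.02+13) = Beta(30.54, 25.02).
Mode of Beta(a,b) for a,b>1 is (a−1)/(a+b−2) = 29.54/53.56 = 0.5515.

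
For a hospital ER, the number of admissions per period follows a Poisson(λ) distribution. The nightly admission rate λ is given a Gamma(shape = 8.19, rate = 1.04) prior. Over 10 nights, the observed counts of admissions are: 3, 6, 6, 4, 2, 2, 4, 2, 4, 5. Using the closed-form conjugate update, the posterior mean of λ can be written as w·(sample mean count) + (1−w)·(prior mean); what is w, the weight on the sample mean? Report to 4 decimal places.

With a Gamma(shape α, rate β) prior, the Poisson likelihood is conjugate: the posterior is Gamma(α + ΣXᵢ, β + n).
Posterior mean = (α₀+S)/(β₀+n) = [n/(β₀+n)]·(S/n) + [β₀/(β₀+n)]·(α₀/β₀), so only n and β₀ enter the weight.
Weight on data w = n/(β₀+n) = 10/(1.04+10) = 10/11.04 = 0.9058.

0.9058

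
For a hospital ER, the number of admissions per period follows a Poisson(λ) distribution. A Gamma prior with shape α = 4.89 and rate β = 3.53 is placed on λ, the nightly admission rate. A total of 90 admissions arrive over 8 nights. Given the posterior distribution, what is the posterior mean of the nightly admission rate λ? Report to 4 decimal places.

8.2298

With a Gamma(shape α, rate β) prior, the Poisson likelihood is conjugate: the posterior is Gamma(α + ΣXᵢ, β + n).
Posterior: Gamma(α+S, β+n) = Gamma(4.89+90, 3.53+8) = Gamma(94.89, 11.53).
Posterior mean = α/β = 94.89/11.53 = 8.2298.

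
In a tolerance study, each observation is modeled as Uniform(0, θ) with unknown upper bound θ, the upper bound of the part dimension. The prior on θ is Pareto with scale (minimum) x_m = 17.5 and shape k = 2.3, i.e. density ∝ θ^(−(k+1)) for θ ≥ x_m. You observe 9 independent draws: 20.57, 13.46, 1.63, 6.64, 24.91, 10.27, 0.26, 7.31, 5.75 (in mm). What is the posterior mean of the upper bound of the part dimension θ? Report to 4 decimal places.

A Pareto(scale x_m, shape k) prior on the upper bound θ of Uniform(0, θ) is conjugate: posterior is Pareto(max(x_m, max xᵢ), k + n).
Sample maximum = 24.91; prior scale x_m = 17.5 → posterior scale = max = 24.91.
Posterior shape = 2.3 + 9 = 11.3.
E[θ|data] = k·x_m/(k−1) = 11.3·24.91/10.3 = 27.3284.

27.3284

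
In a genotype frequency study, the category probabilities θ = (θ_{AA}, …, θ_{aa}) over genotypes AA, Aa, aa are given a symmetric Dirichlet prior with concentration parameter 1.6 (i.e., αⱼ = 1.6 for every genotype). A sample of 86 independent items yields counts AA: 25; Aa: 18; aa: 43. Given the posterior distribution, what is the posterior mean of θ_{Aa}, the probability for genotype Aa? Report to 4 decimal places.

The Dirichlet prior is conjugate to the Multinomial likelihood: each posterior αⱼ = prior αⱼ + observed count nⱼ.
Posterior concentration: (26.6, 19.6, 44.6), total = 90.8.
E[θ_{Aa}|data] = α_{Aa}/Σα = 19.6/90.8 = 0.2159.

0.2159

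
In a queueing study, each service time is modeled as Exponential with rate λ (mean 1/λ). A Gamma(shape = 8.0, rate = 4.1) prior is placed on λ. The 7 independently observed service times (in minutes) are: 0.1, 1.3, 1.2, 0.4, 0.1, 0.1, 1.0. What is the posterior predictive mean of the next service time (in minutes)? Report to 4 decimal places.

0.5929

With a Gamma(shape α, rate β) prior on the exponential rate λ, the posterior after n observations with total T = Σxᵢ is Gamma(α+n, β+T).
Sum of observations T = 4.2 minutes; n = 7.
Posterior: Gamma(8.0+7, 4.1+4.2) = Gamma(15.0, 8.3).
The predictive distribution for the next observation is Lomax; its mean is β/(α−1) = 8.3/14.0 = 0.5929.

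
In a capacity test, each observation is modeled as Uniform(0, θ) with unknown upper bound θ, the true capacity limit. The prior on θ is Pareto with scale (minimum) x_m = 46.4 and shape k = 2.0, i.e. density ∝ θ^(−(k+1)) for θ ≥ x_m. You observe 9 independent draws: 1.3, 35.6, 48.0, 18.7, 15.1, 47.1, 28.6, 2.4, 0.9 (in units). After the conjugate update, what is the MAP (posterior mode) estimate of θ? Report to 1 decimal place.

A Pareto(scale x_m, shape k) prior on the upper bound θ of Uniform(0, θ) is conjugate: posterior is Pareto(max(x_m, max xᵢ), k + n).
Sample maximum = 48.0; prior scale x_m = 46.4 → posterior scale = max = 48.0.
Posterior shape = 2.0 + 9 = 11.0.
The Pareto density is decreasing on [x_m, ∞), so the mode is x_m = 48.0.

48.0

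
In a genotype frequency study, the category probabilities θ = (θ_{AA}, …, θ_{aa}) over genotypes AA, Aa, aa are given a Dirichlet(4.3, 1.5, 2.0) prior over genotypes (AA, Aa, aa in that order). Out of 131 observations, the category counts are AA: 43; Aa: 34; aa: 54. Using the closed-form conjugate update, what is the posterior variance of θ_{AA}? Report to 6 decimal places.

The Dirichlet prior is conjugate to the Multinomial likelihood: each posterior αⱼ = prior αⱼ + observed count nⱼ.
Posterior concentration: (47.3, 35.5, 56.0), total = 138.8.
Var[θ_j] = α_j(Σα−α_j)/((Σα)²(Σα+1)) = 47.3·91.5/(138.8²·139.8) = 0.001607.

0.001607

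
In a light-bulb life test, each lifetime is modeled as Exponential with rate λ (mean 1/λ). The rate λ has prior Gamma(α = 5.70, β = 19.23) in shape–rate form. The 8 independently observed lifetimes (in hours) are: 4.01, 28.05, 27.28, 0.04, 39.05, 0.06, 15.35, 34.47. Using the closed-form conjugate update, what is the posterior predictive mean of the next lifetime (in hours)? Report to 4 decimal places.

With a Gamma(shape α, rate β) prior on the exponential rate λ, the posterior after n observations with total T = Σxᵢ is Gamma(α+n, β+T).
Sum of observations T = 148.31 hours; n = 8.
Posterior: Gamma(5.70+8, 19.23+148.31) = Gamma(13.70, 167.54).
The predictive distribution for the next observation is Lomax; its mean is β/(α−1) = 167.54/12.70 = 13.1921.

13.1921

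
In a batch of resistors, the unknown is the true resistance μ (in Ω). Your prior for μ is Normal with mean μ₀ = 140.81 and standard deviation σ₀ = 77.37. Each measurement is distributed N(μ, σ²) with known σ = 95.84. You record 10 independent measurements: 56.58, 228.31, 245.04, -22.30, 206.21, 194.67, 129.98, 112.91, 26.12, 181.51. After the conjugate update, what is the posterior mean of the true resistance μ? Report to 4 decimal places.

For Normal data with known variance σ², a Normal(μ₀, σ₀²) prior on μ is conjugate. Posterior precision = 1/σ₀² + n/σ²; posterior mean is the precision-weighted average of μ₀ and x̄.
Σxᵢ = 56.58 + 228.31 + 245.04 + (-22.30) + 206.21 + 194.67 + 129.98 + 112.91 + 26.12 + 181.51 = 1359.03, so n·x̄ = 1359.03.
σ₀² = 77.37² = 5986.1169, σ² = 95.84² = 9185.3056; σ² + n·σ₀² = 9185.3056 + 10·5986.1169 = 69046.4746.
Posterior mean = (μ₀/σ₀² + n·x̄/σ²)/(1/σ₀² + n/σ²) = (σ²·μ₀ + σ₀²·n·x̄)/(σ² + n·σ₀²) = (9185.3056·140.81 + 5986.1169·1359.03)/69046.4746 = 9428695.332143/69046.4746 = 136.5558.

136.5558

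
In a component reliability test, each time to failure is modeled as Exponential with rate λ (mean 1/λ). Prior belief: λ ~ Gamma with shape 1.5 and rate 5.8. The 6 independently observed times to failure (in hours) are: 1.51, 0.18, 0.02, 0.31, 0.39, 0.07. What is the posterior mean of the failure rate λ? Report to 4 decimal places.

With a Gamma(shape α, rate β) prior on the exponential rate λ, the posterior after n observations with total T = Σxᵢ is Gamma(α+n, β+T).
Sum of observations T = 2.48 hours; n = 6.
Posterior: Gamma(1.5+6, 5.8+2.48) = Gamma(7.5, 8.28).
Posterior mean of λ = α/β = 7.5/8.28 = 0.9058.

0.9058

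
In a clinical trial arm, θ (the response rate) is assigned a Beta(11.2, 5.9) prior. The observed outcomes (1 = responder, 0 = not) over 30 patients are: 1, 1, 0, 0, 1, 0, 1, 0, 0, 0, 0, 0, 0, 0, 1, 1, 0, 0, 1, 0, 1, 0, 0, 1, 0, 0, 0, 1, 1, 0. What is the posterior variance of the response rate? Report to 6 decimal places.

The Beta prior is conjugate to a Binomial/Bernoulli likelihood; the update adds successes to α and failures to β.
Posterior: Beta(α+k, β+n−k) = Beta(11.2+11, 5.9+19) = Beta(22.2, 24.9).
Var = αβ/((α+β)²(α+β+1)) = 22.2·24.9/(47.1²·48.1) = 0.005180.

0.005180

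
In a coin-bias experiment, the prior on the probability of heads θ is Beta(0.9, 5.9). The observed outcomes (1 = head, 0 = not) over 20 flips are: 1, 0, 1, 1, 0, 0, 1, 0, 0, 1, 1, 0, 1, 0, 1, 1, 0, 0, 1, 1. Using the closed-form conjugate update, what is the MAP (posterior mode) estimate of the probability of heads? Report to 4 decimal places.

0.4395

The Beta prior is conjugate to a Binomial/Bernoulli likelihood; the update adds successes to α and failures to β.
Posterior: Beta(α+k, β+n−k) = Beta(0.9+11, 5.9+9) = Beta(11.9, 14.9).
Mode of Beta(a,b) for a,b>1 is (a−1)/(a+b−2) = 10.9/24.8 = 0.4395.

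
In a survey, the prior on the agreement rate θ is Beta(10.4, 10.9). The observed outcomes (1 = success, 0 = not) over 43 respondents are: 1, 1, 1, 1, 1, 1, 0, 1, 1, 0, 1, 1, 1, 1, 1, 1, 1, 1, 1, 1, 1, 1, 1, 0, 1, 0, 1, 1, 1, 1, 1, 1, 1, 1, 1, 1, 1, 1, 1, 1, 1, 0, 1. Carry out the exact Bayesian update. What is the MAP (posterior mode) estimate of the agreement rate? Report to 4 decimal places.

0.7608

The Beta prior is conjugate to a Binomial/Bernoulli likelihood; the update adds successes to α and failures to β.
Posterior: Beta(α+k, β+n−k) = Beta(10.4+38, 10.9+5) = Beta(48.4, 15.9).
Mode of Beta(a,b) for a,b>1 is (a−1)/(a+b−2) = 47.4/62.3 = 0.7608.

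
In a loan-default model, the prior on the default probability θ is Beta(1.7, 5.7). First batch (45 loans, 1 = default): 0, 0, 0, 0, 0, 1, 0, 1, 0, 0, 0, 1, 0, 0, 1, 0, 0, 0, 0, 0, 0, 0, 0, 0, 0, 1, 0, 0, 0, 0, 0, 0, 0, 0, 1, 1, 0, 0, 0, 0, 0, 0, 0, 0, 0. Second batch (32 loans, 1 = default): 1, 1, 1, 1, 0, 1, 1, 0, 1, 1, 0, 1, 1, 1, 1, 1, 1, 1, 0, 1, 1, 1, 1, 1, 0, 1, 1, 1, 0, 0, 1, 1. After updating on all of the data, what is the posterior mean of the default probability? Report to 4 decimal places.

The Beta prior is conjugate to a Binomial/Bernoulli likelihood; the update adds successes to α and failures to β.
After batch 1: Beta(1.7+7, 5.7+38) = Beta(8.7, 43.7).
After batch 2: Beta(8.7+25, 43.7+7) = Beta(33.7, 50.7).
Posterior mean = α/(α+β) = 33.7/84.4 = 0.3993.

0.3993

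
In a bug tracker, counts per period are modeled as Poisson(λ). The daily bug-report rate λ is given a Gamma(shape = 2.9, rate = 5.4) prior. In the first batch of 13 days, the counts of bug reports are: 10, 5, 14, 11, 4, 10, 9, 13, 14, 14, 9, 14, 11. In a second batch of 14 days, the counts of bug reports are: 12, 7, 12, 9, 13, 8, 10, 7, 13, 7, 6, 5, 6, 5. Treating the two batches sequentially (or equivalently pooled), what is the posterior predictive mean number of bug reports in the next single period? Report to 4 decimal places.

With a Gamma(shape α, rate β) prior, the Poisson likelihood is conjugate: the posterior is Gamma(α + ΣXᵢ, β + n).
Batch 1: sum of counts S = 138 over n = 13 days.
After batch 1: Gamma(α+S, β+n) = Gamma(2.9+138, 5.4+13) = Gamma(140.9, 18.4).
Batch 2: sum of counts S = 120 over n = 14 days.
After batch 2: Gamma(α+S, β+n) = Gamma(140.9+120, 18.4+14) = Gamma(260.9, 32.4).
The predictive distribution for one future period is NegBinom with mean α/β = 8.0525.

8.0525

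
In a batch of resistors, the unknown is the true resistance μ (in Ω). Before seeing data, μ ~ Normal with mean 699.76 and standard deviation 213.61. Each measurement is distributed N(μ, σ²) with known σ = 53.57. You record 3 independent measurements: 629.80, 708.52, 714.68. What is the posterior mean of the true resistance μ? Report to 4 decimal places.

For Normal data with known variance σ², a Normal(μ₀, σ₀²) prior on μ is conjugate. Posterior precision = 1/σ₀² + n/σ²; posterior mean is the precision-weighted average of μ₀ and x̄.
Σxᵢ = 629.80 + 708.52 + 714.68 = 2053, so n·x̄ = 2053.
σ₀² = 213.61² = 45629.2321, σ² = 53.57² = 2869.7449; σ² + n·σ₀² = 2869.7449 + 3·45629.2321 = 139757.4412.
Posterior mean = (μ₀/σ₀² + n·x̄/σ²)/(1/σ₀² + n/σ²) = (σ²·μ₀ + σ₀²·n·x̄)/(σ² + n·σ₀²) = (2869.7449·699.76 + 45629.2321·2053)/139757.4412 = 95684946.192524/139757.4412 = 684.6501.

684.6501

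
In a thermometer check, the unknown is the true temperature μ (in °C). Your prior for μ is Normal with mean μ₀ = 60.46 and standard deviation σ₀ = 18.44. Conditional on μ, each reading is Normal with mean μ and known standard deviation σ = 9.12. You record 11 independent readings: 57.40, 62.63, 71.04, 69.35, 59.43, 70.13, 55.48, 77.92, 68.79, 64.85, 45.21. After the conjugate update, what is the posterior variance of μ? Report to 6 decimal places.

7.396826

For Normal data with known variance σ², a Normal(μ₀, σ₀²) prior on μ is conjugate. Posterior precision = 1/σ₀² + n/σ²; posterior mean is the precision-weighted average of μ₀ and x̄.
σ₀² = 18.44² = 340.0336, σ² = 9.12² = 83.1744; σ² + n·σ₀² = 83.1744 + 11·340.0336 = 3823.544.
Posterior precision = 1/σ₀² + n/σ² = 1/340.0336 + 11/83.1744 = (σ² + n·σ₀²)/(σ₀²σ²) = 3823.544/(340.0336·83.1744); posterior variance σₙ² = σ₀²σ²/(σ² + n·σ₀²) = 340.0336·83.1744/3823.544 = 7.396826.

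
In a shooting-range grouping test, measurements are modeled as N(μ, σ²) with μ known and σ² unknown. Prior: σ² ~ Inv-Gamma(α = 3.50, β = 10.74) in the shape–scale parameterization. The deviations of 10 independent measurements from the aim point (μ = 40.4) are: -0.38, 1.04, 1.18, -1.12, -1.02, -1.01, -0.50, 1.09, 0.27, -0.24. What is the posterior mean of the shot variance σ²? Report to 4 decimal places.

With known mean μ and an Inverse-Gamma(α, β) prior on σ², the Normal likelihood is conjugate: posterior is Inv-Gamma(α + n/2, β + Σ(xᵢ−μ)²/2).
Σ(xᵢ−μ)² = (-0.38)² + (1.04)² + (1.18)² + (-1.12)² + (-1.02)² + (-1.01)² + (-0.50)² + (1.09)² + (0.27)² + (-0.24)² = 7.5019.
Posterior: Inv-Gamma(3.50 + 10/2, 10.74 + 7.5019/2) = Inv-Gamma(8.50, 14.49095).
E[σ²|data] = β/(α−1) = 14.49095/7.50 = 1.9321.

1.9321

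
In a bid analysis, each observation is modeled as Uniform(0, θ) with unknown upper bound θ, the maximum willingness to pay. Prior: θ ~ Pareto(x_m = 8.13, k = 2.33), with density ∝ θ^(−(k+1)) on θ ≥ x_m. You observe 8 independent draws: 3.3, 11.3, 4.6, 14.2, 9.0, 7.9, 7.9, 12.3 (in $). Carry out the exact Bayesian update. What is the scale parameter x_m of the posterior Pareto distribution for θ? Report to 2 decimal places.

A Pareto(scale x_m, shape k) prior on the upper bound θ of Uniform(0, θ) is conjugate: posterior is Pareto(max(x_m, max xᵢ), k + n).
Sample maximum = 14.2; prior scale x_m = 8.13 → posterior scale = max = 14.20.
Posterior shape = 2.33 + 8 = 10.33.
Posterior scale x_m = 14.20.

14.20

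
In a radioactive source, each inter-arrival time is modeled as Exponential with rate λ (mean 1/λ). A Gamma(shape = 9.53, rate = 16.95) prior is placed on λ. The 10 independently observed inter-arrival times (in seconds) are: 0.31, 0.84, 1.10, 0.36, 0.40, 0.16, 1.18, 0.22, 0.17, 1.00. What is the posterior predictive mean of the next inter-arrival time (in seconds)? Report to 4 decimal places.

1.2245

With a Gamma(shape α, rate β) prior on the exponential rate λ, the posterior after n observations with total T = Σxᵢ is Gamma(α+n, β+T).
Sum of observations T = 5.74 seconds; n = 10.
Posterior: Gamma(9.53+10, 16.95+5.74) = Gamma(19.53, 22.69).
The predictive distribution for the next observation is Lomax; its mean is β/(α−1) = 22.69/18.53 = 1.2245.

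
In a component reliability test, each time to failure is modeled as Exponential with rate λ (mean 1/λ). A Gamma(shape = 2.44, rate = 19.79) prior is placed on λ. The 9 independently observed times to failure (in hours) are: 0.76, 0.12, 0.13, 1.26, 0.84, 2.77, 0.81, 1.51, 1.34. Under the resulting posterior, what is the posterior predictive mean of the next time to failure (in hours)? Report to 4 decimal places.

2.8094

With a Gamma(shape α, rate β) prior on the exponential rate λ, the posterior after n observations with total T = Σxᵢ is Gamma(α+n, β+T).
Sum of observations T = 9.54 hours; n = 9.
Posterior: Gamma(2.44+9, 19.79+9.54) = Gamma(11.44, 29.33).
The predictive distribution for the next observation is Lomax; its mean is β/(α−1) = 29.33/10.44 = 2.8094.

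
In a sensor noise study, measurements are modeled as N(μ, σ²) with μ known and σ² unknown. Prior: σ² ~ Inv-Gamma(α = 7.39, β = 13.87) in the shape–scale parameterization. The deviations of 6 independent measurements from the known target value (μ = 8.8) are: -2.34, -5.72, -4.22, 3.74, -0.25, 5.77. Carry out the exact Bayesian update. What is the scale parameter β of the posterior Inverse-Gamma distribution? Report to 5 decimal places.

65.54270

With known mean μ and an Inverse-Gamma(α, β) prior on σ², the Normal likelihood is conjugate: posterior is Inv-Gamma(α + n/2, β + Σ(xᵢ−μ)²/2).
Σ(xᵢ−μ)² = (-2.34)² + (-5.72)² + (-4.22)² + (3.74)² + (-0.25)² + (5.77)² = 103.3454.
Posterior: Inv-Gamma(7.39 + 6/2, 13.87 + 103.3454/2) = Inv-Gamma(10.39, 65.54270).
Posterior β = 65.54270.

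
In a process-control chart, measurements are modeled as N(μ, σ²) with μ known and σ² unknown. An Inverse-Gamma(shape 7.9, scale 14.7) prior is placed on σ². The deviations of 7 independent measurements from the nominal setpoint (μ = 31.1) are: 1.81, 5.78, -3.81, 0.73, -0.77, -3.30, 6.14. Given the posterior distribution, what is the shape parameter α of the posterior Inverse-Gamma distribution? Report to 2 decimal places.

With known mean μ and an Inverse-Gamma(α, β) prior on σ², the Normal likelihood is conjugate: posterior is Inv-Gamma(α + n/2, β + Σ(xᵢ−μ)²/2).
Σ(xᵢ−μ)² = (1.81)² + (5.78)² + (-3.81)² + (0.73)² + (-0.77)² + (-3.30)² + (6.14)² = 100.9160.
Posterior: Inv-Gamma(7.9 + 7/2, 14.7 + 100.9160/2) = Inv-Gamma(11.40, 65.15800).
Posterior α = 11.40.

11.40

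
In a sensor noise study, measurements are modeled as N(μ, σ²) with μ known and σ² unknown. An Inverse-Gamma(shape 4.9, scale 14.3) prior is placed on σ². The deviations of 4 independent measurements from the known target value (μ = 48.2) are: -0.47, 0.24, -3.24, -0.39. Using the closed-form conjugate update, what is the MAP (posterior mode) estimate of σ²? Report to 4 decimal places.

With known mean μ and an Inverse-Gamma(α, β) prior on σ², the Normal likelihood is conjugate: posterior is Inv-Gamma(α + n/2, β + Σ(xᵢ−μ)²/2).
Σ(xᵢ−μ)² = (-0.47)² + (0.24)² + (-3.24)² + (-0.39)² = 10.9282.
Posterior: Inv-Gamma(4.9 + 4/2, 14.3 + 10.9282/2) = Inv-Gamma(6.90, 19.76410).
Mode = β/(α+1) = 19.76410/7.90 = 2.5018.

2.5018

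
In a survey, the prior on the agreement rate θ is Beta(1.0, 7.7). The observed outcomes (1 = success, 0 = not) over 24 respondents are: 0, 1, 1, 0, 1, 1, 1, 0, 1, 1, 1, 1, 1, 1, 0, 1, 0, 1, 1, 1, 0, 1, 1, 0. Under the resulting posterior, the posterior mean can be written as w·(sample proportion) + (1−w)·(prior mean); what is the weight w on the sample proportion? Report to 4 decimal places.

0.7339

The Beta prior is conjugate to a Binomial/Bernoulli likelihood; the update adds successes to α and failures to β.
Posterior mean = (α₀+k)/(α₀+β₀+n) = [n/(α₀+β₀+n)]·(k/n) + [(α₀+β₀)/(α₀+β₀+n)]·α₀/(α₀+β₀), so only n and the prior enter the weight.
The weight on the data is w = n/(α₀+β₀+n) = 24/(1.0+7.7+24) = 24/32.7 = 0.7339.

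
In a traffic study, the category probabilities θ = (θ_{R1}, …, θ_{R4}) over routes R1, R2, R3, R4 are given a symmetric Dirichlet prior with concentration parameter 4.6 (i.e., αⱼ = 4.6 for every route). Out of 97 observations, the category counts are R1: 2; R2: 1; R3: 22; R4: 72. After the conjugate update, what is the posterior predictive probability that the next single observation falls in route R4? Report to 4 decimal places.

The Dirichlet prior is conjugate to the Multinomial likelihood: each posterior αⱼ = prior αⱼ + observed count nⱼ.
Posterior concentration: (6.6, 5.6, 26.6, 76.6), total = 115.4.
P(next = R4 | data) = α_{R4}/Σα = 0.6638.

0.6638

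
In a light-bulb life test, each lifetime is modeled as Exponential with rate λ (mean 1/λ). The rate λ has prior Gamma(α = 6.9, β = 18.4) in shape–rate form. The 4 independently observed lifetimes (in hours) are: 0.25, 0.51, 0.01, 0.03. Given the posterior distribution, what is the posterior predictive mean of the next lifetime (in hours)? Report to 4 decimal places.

With a Gamma(shape α, rate β) prior on the exponential rate λ, the posterior after n observations with total T = Σxᵢ is Gamma(α+n, β+T).
Sum of observations T = 0.80 hours; n = 4.
Posterior: Gamma(6.9+4, 18.4+0.80) = Gamma(10.9, 19.20).
The predictive distribution for the next observation is Lomax; its mean is β/(α−1) = 19.20/9.9 = 1.9394.

1.9394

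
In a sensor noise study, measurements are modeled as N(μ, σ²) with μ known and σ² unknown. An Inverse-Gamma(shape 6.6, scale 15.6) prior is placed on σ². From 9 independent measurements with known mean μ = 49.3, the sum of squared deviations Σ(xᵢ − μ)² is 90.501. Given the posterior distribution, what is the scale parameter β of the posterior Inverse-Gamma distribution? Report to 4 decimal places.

60.8505

With known mean μ and an Inverse-Gamma(α, β) prior on σ², the Normal likelihood is conjugate: posterior is Inv-Gamma(α + n/2, β + Σ(xᵢ−μ)²/2).
Posterior: Inv-Gamma(6.6 + 9/2, 15.6 + 90.501/2) = Inv-Gamma(11.10, 60.8505).
Posterior β = 60.8505.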